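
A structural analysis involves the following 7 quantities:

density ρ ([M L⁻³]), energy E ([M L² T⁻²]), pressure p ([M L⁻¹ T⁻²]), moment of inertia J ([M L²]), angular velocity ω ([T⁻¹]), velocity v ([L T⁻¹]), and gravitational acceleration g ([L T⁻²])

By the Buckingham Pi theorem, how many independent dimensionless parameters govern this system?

4

There are 7 variables and 3 base dimensions (M, L, T).
The dimension matrix has rank 3.
Independent dimensionless groups: 7 − 3 = 4.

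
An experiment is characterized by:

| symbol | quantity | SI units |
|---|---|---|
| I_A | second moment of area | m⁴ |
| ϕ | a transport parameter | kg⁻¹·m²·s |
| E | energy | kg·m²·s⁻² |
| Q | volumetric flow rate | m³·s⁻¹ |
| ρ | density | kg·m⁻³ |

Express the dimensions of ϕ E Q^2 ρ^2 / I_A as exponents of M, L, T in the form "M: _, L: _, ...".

Collect each base-dimension exponent across the product:
  M: −(0) + (-1) + (1) + 2·(0) + 2·(1) = 2
  L: −(4) + (2) + (2) + 2·(3) + 2·(-3) = 0
  T: −(0) + (1) + (-2) + 2·(-1) + 2·(0) = -3
So the dimensions are [M² T⁻³].

M: 2, L: 0, T: -3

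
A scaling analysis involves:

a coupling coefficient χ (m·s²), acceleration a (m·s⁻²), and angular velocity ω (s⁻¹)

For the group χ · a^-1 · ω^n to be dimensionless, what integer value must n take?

Balance the T exponent: (-1)·n from ω, plus (2) − (-2) = 4 from the rest, must sum to zero.
−n + 4 = 0, so n = 4.

4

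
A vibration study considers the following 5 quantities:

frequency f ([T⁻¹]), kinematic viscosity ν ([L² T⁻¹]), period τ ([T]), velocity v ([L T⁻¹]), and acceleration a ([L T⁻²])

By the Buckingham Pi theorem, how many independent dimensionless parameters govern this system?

3

There are 5 variables and 2 base dimensions (L, T).
The dimension matrix has rank 2.
Independent dimensionless groups: 5 − 2 = 3.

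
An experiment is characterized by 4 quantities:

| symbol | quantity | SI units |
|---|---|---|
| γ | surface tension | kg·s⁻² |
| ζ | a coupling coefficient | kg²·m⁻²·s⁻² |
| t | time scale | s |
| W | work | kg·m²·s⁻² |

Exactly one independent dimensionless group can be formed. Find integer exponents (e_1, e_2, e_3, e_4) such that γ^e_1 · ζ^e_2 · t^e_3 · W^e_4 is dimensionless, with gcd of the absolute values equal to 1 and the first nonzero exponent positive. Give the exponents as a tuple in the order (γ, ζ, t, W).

(3, -1, 2, -1)

M: e_1·(1) + e_2·(2) + e_3·(0) + e_4·(1) = 0
L: e_1·(0) + e_2·(-2) + e_3·(0) + e_4·(2) = 0
T: e_1·(-2) + e_2·(-2) + e_3·(1) + e_4·(-2) = 0
Solving this homogeneous linear system for the smallest-integer solution (first nonzero entry positive) gives (3, -1, 2, -1).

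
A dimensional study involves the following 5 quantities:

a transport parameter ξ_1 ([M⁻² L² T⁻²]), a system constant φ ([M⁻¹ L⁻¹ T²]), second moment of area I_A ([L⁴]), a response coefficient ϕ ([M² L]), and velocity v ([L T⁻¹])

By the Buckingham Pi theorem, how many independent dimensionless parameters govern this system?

2

There are 5 variables and 3 base dimensions (M, L, T).
The dimension matrix has rank 3.
Independent dimensionless groups: 5 − 3 = 2.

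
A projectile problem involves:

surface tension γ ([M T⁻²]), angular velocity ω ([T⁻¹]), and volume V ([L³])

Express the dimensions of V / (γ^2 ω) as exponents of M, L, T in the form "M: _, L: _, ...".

M: -2, L: 3, T: 5

Collect each base-dimension exponent across the product:
  M: −2·(1) − (0) + (0) = -2
  L: −2·(0) − (0) + (3) = 3
  T: −2·(-2) − (-1) + (0) = 5
So the dimensions are [M⁻² L³ T⁵].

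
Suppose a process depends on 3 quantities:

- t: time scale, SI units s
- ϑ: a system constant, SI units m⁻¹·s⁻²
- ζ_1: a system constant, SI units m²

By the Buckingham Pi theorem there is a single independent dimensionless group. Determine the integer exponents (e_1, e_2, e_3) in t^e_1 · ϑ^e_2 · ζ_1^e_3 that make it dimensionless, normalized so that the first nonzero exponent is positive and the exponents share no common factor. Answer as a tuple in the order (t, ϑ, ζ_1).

(4, 2, 1)

L: e_1·(0) + e_2·(-1) + e_3·(2) = 0
T: e_1·(1) + e_2·(-2) + e_3·(0) = 0
Solving this homogeneous linear system for the smallest-integer solution (first nonzero entry positive) gives (4, 2, 1).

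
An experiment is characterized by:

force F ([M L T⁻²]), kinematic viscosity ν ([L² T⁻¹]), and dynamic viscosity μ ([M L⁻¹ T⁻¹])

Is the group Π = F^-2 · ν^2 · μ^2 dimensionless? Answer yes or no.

yes

Sum the exponent of each base dimension across the product:
  M: −2·[F]_M + 2·[ν]_M + 2·[μ]_M = −2·(1) + 2·(0) + 2·(1) = 0
  L: −2·[F]_L + 2·[ν]_L + 2·[μ]_L = −2·(1) + 2·(2) + 2·(-1) = 0
  T: −2·[F]_T + 2·[ν]_T + 2·[μ]_T = −2·(-2) + 2·(-1) + 2·(-1) = 0
All base exponents vanish — dimensionless.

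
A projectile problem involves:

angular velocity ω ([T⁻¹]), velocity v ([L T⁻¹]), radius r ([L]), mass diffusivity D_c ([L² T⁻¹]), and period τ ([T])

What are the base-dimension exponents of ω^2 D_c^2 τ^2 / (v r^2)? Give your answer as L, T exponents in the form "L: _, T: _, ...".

Collect each base-dimension exponent across the product:
  L: 2·(0) − (1) − 2·(1) + 2·(2) + 2·(0) = 1
  T: 2·(-1) − (-1) − 2·(0) + 2·(-1) + 2·(1) = -1
So the dimensions are [L T⁻¹].

L: 1, T: -1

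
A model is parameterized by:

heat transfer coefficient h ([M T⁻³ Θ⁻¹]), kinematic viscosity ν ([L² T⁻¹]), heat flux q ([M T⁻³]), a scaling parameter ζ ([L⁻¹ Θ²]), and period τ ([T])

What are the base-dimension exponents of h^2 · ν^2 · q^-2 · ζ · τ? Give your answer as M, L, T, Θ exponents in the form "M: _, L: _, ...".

Collect each base-dimension exponent across the product:
  M: 2·(1) + 2·(0) − 2·(1) + (0) + (0) = 0
  L: 2·(0) + 2·(2) − 2·(0) + (-1) + (0) = 3
  T: 2·(-3) + 2·(-1) − 2·(-3) + (0) + (1) = -1
  Θ: 2·(-1) + 2·(0) − 2·(0) + (2) + (0) = 0
So the dimensions are [L³ T⁻¹].

M: 0, L: 3, T: -1, Θ: 0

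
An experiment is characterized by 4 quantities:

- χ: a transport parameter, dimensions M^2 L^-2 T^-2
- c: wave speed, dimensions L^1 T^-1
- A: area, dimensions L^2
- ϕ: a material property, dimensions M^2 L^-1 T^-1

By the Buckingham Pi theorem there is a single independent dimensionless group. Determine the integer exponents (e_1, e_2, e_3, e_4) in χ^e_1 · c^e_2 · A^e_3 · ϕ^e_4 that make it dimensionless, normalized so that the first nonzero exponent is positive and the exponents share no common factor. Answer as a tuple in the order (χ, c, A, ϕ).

(1, -1, 1, -1)

M: e_1·(2) + e_2·(0) + e_3·(0) + e_4·(2) = 0
L: e_1·(-2) + e_2·(1) + e_3·(2) + e_4·(-1) = 0
T: e_1·(-2) + e_2·(-1) + e_3·(0) + e_4·(-1) = 0
Solving this homogeneous linear system for the smallest-integer solution (first nonzero entry positive) gives (1, -1, 1, -1).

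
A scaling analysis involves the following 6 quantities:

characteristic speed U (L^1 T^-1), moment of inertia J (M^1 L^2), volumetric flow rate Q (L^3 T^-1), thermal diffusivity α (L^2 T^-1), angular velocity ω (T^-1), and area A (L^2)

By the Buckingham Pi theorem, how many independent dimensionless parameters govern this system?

3

There are 6 variables and 3 base dimensions (M, L, T).
The dimension matrix has rank 3.
Independent dimensionless groups: 6 − 3 = 3.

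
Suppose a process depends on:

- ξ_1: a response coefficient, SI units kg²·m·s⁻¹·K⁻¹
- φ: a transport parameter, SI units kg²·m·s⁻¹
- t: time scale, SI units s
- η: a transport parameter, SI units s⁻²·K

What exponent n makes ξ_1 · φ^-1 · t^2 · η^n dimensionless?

Balance the T exponent: (-2)·n from η, plus (-1) − (-1) + 2·(1) = 2 from the rest, must sum to zero.
-2n + 2 = 0, so n = 1.

1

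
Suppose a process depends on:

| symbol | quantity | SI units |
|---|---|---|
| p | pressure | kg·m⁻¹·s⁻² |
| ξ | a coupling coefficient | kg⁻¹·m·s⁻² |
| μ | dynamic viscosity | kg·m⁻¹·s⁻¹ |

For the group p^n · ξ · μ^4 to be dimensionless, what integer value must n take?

Balance the M exponent: (1)·n from p, plus (-1) + 4·(1) = 3 from the rest, must sum to zero.
n + 3 = 0, so n = -3.

-3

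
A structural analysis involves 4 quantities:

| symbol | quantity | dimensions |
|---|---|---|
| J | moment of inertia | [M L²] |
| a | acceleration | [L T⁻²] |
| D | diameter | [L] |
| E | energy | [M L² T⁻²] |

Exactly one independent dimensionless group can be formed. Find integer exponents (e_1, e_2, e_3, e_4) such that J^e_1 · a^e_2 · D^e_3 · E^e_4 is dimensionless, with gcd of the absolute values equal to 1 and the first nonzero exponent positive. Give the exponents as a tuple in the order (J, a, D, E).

(1, 1, -1, -1)

M: e_1·(1) + e_2·(0) + e_3·(0) + e_4·(1) = 0
L: e_1·(2) + e_2·(1) + e_3·(1) + e_4·(2) = 0
T: e_1·(0) + e_2·(-2) + e_3·(0) + e_4·(-2) = 0
Solving this homogeneous linear system for the smallest-integer solution (first nonzero entry positive) gives (1, 1, -1, -1).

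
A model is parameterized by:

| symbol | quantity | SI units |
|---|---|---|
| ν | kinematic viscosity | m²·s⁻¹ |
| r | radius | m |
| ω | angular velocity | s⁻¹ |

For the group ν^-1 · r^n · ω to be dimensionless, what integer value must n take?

2

Balance the L exponent: (1)·n from r, plus −(2) + (0) = -2 from the rest, must sum to zero.
n − 2 = 0, so n = 2.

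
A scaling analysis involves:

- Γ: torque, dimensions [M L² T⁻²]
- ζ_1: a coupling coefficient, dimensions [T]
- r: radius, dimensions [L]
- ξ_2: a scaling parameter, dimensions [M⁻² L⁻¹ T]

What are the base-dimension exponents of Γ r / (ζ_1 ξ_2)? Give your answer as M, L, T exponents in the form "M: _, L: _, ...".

Collect each base-dimension exponent across the product:
  M: (1) − (0) + (0) − (-2) = 3
  L: (2) − (0) + (1) − (-1) = 4
  T: (-2) − (1) + (0) − (1) = -4
So the dimensions are [M³ L⁴ T⁻⁴].

M: 3, L: 4, T: -4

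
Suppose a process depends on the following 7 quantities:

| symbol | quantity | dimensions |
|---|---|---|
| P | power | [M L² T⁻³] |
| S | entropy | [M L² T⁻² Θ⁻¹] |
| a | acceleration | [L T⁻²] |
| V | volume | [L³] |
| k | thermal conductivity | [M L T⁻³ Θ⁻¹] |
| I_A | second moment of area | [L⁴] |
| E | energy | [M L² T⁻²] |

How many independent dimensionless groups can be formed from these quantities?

3

There are 7 variables and 4 base dimensions (M, L, T, Θ).
The dimension matrix has rank 4.
Independent dimensionless groups: 7 − 4 = 3.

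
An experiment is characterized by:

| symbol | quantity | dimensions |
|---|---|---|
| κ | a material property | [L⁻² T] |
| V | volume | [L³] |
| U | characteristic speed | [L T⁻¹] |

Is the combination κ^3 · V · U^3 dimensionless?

yes

Sum the exponent of each base dimension across the product:
  L: 3·[κ]_L + [V]_L + 3·[U]_L = 3·(-2) + (3) + 3·(1) = 0
  T: 3·[κ]_T + [V]_T + 3·[U]_T = 3·(1) + (0) + 3·(-1) = 0
All base exponents vanish — dimensionless.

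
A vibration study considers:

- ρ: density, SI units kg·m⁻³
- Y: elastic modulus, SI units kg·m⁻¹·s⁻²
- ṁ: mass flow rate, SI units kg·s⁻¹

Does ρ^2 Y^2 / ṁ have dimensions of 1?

Sum the exponent of each base dimension across the product:
  M: 2·[ρ]_M + 2·[Y]_M − [ṁ]_M = 2·(1) + 2·(1) − (1) = 3
  L: 2·[ρ]_L + 2·[Y]_L − [ṁ]_L = 2·(-3) + 2·(-1) − (0) = -8
  T: 2·[ρ]_T + 2·[Y]_T − [ṁ]_T = 2·(0) + 2·(-2) − (-1) = -3
Net dimensions [M³ L⁻⁸ T⁻³] ≠ [1] — not dimensionless.

no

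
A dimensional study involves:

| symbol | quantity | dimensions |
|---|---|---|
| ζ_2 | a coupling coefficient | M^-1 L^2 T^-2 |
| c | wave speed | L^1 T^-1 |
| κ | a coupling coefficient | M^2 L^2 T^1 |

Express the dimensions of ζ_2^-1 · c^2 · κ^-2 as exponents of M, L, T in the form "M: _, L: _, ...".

Collect each base-dimension exponent across the product:
  M: −(-1) + 2·(0) − 2·(2) = -3
  L: −(2) + 2·(1) − 2·(2) = -4
  T: −(-2) + 2·(-1) − 2·(1) = -2
So the dimensions are [M⁻³ L⁻⁴ T⁻²].

M: -3, L: -4, T: -2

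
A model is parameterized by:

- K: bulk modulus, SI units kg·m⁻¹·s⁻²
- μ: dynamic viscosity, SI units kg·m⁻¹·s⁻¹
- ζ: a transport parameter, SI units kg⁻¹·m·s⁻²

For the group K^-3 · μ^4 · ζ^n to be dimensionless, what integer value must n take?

1

Balance the M exponent: (-1)·n from ζ, plus −3·(1) + 4·(1) = 1 from the rest, must sum to zero.
−n + 1 = 0, so n = 1.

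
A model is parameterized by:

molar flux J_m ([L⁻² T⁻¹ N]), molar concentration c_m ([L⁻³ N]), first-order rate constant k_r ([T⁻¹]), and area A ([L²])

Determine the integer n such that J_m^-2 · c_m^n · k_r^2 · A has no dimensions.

Balance the L exponent: (-3)·n from c_m, plus −2·(-2) + 2·(0) + (2) = 6 from the rest, must sum to zero.
-3n + 6 = 0, so n = 2.

2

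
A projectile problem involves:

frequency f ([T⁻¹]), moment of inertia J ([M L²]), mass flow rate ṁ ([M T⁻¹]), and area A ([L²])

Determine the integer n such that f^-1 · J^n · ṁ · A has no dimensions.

Balance the M exponent: (1)·n from J, plus −(0) + (1) + (0) = 1 from the rest, must sum to zero.
n + 1 = 0, so n = -1.

-1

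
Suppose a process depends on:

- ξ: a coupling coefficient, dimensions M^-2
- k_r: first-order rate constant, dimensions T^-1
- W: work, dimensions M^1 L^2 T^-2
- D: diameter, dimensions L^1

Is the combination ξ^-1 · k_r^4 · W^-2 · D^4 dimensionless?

yes

Sum the exponent of each base dimension across the product:
  M: −[ξ]_M + 4·[k_r]_M − 2·[W]_M + 4·[D]_M = −(-2) + 4·(0) − 2·(1) + 4·(0) = 0
  L: −[ξ]_L + 4·[k_r]_L − 2·[W]_L + 4·[D]_L = −(0) + 4·(0) − 2·(2) + 4·(1) = 0
  T: −[ξ]_T + 4·[k_r]_T − 2·[W]_T + 4·[D]_T = −(0) + 4·(-1) − 2·(-2) + 4·(0) = 0
All base exponents vanish — dimensionless.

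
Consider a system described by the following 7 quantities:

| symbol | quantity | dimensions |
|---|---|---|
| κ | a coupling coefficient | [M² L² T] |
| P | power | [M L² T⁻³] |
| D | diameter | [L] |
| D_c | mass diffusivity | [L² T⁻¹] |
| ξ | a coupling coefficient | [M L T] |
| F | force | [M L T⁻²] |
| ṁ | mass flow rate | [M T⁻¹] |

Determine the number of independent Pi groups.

There are 7 variables and 3 base dimensions (M, L, T).
The dimension matrix has rank 3.
Independent dimensionless groups: 7 − 3 = 4.

4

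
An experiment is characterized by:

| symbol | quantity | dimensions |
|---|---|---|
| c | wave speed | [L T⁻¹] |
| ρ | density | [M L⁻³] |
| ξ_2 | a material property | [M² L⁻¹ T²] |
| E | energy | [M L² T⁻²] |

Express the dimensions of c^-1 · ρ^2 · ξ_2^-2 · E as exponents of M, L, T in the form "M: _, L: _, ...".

Collect each base-dimension exponent across the product:
  M: −(0) + 2·(1) − 2·(2) + (1) = -1
  L: −(1) + 2·(-3) − 2·(-1) + (2) = -3
  T: −(-1) + 2·(0) − 2·(2) + (-2) = -5
So the dimensions are [M⁻¹ L⁻³ T⁻⁵].

M: -1, L: -3, T: -5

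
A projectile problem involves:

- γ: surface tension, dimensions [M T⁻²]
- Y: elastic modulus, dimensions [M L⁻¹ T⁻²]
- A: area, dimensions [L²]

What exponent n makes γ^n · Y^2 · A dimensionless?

Balance the M exponent: (1)·n from γ, plus 2·(1) + (0) = 2 from the rest, must sum to zero.
n + 2 = 0, so n = -2.

-2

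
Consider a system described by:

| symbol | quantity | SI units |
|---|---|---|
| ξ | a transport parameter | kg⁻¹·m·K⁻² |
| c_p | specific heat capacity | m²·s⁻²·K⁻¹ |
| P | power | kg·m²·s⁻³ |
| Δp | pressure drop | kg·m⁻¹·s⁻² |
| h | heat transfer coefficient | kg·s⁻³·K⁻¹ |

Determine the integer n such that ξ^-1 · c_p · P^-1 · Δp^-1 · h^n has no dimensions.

Balance the M exponent: (1)·n from h, plus −(-1) + (0) − (1) − (1) = -1 from the rest, must sum to zero.
n − 1 = 0, so n = 1.

1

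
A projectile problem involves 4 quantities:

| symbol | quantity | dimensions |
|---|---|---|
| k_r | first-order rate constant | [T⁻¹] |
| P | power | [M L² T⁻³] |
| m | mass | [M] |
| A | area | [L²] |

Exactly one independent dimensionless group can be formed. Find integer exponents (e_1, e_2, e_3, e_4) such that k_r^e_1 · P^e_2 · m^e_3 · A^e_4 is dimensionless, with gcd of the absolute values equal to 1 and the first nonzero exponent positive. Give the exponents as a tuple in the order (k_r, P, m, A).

(3, -1, 1, 1)

M: e_1·(0) + e_2·(1) + e_3·(1) + e_4·(0) = 0
L: e_1·(0) + e_2·(2) + e_3·(0) + e_4·(2) = 0
T: e_1·(-1) + e_2·(-3) + e_3·(0) + e_4·(0) = 0
Solving this homogeneous linear system for the smallest-integer solution (first nonzero entry positive) gives (3, -1, 1, 1).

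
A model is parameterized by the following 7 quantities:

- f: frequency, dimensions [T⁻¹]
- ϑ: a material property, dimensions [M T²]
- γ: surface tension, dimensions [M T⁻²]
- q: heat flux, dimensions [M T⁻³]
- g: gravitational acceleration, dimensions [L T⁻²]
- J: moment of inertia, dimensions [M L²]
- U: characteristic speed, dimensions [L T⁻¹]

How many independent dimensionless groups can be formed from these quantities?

4

There are 7 variables and 3 base dimensions (M, L, T).
The dimension matrix has rank 3.
Independent dimensionless groups: 7 − 3 = 4.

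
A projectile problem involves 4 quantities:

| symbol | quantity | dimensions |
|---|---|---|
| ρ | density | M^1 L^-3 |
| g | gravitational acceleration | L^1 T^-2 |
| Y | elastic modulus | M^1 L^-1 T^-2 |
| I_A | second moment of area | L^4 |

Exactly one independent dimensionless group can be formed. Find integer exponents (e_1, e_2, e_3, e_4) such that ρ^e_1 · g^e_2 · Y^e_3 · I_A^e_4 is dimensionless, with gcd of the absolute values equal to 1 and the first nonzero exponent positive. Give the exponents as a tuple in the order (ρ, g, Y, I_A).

M: e_1·(1) + e_2·(0) + e_3·(1) + e_4·(0) = 0
L: e_1·(-3) + e_2·(1) + e_3·(-1) + e_4·(4) = 0
T: e_1·(0) + e_2·(-2) + e_3·(-2) + e_4·(0) = 0
Solving this homogeneous linear system for the smallest-integer solution (first nonzero entry positive) gives (4, 4, -4, 1).

(4, 4, -4, 1)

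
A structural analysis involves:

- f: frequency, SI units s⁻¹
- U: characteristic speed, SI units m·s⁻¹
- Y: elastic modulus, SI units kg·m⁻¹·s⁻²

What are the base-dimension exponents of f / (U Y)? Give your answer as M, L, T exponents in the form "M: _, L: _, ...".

Collect each base-dimension exponent across the product:
  M: (0) − (0) − (1) = -1
  L: (0) − (1) − (-1) = 0
  T: (-1) − (-1) − (-2) = 2
So the dimensions are [M⁻¹ T²].

M: -1, L: 0, T: 2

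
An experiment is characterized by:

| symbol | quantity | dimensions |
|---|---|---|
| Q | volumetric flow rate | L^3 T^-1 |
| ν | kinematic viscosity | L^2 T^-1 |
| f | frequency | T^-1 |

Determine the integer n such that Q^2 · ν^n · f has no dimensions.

Balance the L exponent: (2)·n from ν, plus 2·(3) + (0) = 6 from the rest, must sum to zero.
2n + 6 = 0, so n = -3.

-3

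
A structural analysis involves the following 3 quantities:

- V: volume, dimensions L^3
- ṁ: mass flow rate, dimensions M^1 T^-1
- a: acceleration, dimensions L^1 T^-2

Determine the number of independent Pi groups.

0

There are 3 variables and 3 base dimensions (M, L, T).
The dimension matrix has rank 3.
Independent dimensionless groups: 3 − 3 = 0.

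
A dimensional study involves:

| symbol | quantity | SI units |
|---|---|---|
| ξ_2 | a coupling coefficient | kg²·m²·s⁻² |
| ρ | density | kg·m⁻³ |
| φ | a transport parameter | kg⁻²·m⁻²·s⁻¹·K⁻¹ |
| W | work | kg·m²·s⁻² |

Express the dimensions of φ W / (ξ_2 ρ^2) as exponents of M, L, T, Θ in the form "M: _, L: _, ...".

Collect each base-dimension exponent across the product:
  M: −(2) − 2·(1) + (-2) + (1) = -5
  L: −(2) − 2·(-3) + (-2) + (2) = 4
  T: −(-2) − 2·(0) + (-1) + (-2) = -1
  Θ: −(0) − 2·(0) + (-1) + (0) = -1
So the dimensions are [M⁻⁵ L⁴ T⁻¹ Θ⁻¹].

M: -5, L: 4, T: -1, Θ: -1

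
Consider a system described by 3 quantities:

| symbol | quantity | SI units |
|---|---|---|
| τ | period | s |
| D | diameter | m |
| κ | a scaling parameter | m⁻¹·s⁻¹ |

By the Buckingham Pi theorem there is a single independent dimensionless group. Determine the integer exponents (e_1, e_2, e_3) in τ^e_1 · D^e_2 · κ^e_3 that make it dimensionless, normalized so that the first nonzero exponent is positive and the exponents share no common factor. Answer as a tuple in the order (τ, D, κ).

L: e_1·(0) + e_2·(1) + e_3·(-1) = 0
T: e_1·(1) + e_2·(0) + e_3·(-1) = 0
Solving this homogeneous linear system for the smallest-integer solution (first nonzero entry positive) gives (1, 1, 1).

(1, 1, 1)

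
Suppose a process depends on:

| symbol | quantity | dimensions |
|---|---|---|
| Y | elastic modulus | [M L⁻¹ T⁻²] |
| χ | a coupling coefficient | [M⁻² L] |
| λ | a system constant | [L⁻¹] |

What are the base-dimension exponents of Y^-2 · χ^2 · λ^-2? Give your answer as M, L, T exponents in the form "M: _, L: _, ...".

Collect each base-dimension exponent across the product:
  M: −2·(1) + 2·(-2) − 2·(0) = -6
  L: −2·(-1) + 2·(1) − 2·(-1) = 6
  T: −2·(-2) + 2·(0) − 2·(0) = 4
So the dimensions are [M⁻⁶ L⁶ T⁴].

M: -6, L: 6, T: 4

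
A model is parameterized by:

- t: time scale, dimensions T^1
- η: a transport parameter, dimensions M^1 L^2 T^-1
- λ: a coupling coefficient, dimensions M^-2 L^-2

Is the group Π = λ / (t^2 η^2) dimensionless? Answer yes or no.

Sum the exponent of each base dimension across the product:
  M: −2·[t]_M − 2·[η]_M + [λ]_M = −2·(0) − 2·(1) + (-2) = -4
  L: −2·[t]_L − 2·[η]_L + [λ]_L = −2·(0) − 2·(2) + (-2) = -6
  T: −2·[t]_T − 2·[η]_T + [λ]_T = −2·(1) − 2·(-1) + (0) = 0
Net dimensions [M⁻⁴ L⁻⁶] ≠ [1] — not dimensionless.

no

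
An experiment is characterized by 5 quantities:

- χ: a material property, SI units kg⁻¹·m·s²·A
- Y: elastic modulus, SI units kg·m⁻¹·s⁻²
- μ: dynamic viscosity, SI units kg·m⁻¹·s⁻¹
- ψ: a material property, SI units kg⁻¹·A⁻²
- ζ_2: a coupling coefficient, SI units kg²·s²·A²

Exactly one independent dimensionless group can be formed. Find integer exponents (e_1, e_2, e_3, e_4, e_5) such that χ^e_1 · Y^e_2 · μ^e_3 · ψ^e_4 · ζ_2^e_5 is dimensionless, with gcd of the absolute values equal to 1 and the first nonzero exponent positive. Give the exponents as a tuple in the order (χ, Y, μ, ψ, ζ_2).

(2, 4, -2, 2, 1)

M: e_1·(-1) + e_2·(1) + e_3·(1) + e_4·(-1) + e_5·(2) = 0
L: e_1·(1) + e_2·(-1) + e_3·(-1) + e_4·(0) + e_5·(0) = 0
T: e_1·(2) + e_2·(-2) + e_3·(-1) + e_4·(0) + e_5·(2) = 0
I: e_1·(1) + e_2·(0) + e_3·(0) + e_4·(-2) + e_5·(2) = 0
Solving this homogeneous linear system for the smallest-integer solution (first nonzero entry positive) gives (2, 4, -2, 2, 1).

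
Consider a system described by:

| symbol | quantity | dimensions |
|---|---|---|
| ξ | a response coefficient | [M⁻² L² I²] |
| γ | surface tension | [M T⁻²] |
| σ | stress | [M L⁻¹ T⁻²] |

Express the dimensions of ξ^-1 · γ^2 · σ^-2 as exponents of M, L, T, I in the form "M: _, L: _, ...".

Collect each base-dimension exponent across the product:
  M: −(-2) + 2·(1) − 2·(1) = 2
  L: −(2) + 2·(0) − 2·(-1) = 0
  T: −(0) + 2·(-2) − 2·(-2) = 0
  I: −(2) + 2·(0) − 2·(0) = -2
So the dimensions are [M² I⁻²].

M: 2, L: 0, T: 0, I: -2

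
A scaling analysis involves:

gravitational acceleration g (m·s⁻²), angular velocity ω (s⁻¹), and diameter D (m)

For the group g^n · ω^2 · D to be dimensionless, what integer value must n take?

-1

Balance the L exponent: (1)·n from g, plus 2·(0) + (1) = 1 from the rest, must sum to zero.
n + 1 = 0, so n = -1.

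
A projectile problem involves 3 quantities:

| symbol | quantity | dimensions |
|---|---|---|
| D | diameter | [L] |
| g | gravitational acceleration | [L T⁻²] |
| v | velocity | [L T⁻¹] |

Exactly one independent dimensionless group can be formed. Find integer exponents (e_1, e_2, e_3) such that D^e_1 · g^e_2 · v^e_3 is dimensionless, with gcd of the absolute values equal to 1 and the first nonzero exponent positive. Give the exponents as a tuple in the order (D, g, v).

L: e_1·(1) + e_2·(1) + e_3·(1) = 0
T: e_1·(0) + e_2·(-2) + e_3·(-1) = 0
Solving this homogeneous linear system for the smallest-integer solution (first nonzero entry positive) gives (1, 1, -2).

(1, 1, -2)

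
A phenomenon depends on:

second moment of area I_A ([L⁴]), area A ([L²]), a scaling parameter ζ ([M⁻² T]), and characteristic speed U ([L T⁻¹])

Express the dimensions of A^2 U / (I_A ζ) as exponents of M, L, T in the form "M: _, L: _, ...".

Collect each base-dimension exponent across the product:
  M: −(0) + 2·(0) − (-2) + (0) = 2
  L: −(4) + 2·(2) − (0) + (1) = 1
  T: −(0) + 2·(0) − (1) + (-1) = -2
So the dimensions are [M² L T⁻²].

M: 2, L: 1, T: -2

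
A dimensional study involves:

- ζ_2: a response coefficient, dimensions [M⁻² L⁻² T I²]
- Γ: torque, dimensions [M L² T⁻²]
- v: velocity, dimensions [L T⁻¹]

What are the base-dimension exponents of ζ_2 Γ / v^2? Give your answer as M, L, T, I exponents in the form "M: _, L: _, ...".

Collect each base-dimension exponent across the product:
  M: (-2) + (1) − 2·(0) = -1
  L: (-2) + (2) − 2·(1) = -2
  T: (1) + (-2) − 2·(-1) = 1
  I: (2) + (0) − 2·(0) = 2
So the dimensions are [M⁻¹ L⁻² T I²].

M: -1, L: -2, T: 1, I: 2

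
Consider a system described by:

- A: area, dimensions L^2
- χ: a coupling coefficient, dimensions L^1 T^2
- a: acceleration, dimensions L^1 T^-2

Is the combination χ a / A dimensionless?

yes

Sum the exponent of each base dimension across the product:
  L: −[A]_L + [χ]_L + [a]_L = −(2) + (1) + (1) = 0
  T: −[A]_T + [χ]_T + [a]_T = −(0) + (2) + (-2) = 0
All base exponents vanish — dimensionless.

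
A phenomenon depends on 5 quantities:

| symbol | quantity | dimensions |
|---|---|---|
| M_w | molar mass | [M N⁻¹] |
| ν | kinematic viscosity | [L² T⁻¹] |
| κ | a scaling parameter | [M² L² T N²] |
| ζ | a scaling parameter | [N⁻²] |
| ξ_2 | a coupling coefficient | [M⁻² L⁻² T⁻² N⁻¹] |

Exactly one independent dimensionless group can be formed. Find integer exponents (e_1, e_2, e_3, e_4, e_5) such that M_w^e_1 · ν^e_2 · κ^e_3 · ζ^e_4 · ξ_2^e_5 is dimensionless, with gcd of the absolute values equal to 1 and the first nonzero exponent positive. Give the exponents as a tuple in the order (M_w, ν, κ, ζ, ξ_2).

(2, 1, -3, -3, -2)

M: e_1·(1) + e_2·(0) + e_3·(2) + e_4·(0) + e_5·(-2) = 0
L: e_1·(0) + e_2·(2) + e_3·(2) + e_4·(0) + e_5·(-2) = 0
T: e_1·(0) + e_2·(-1) + e_3·(1) + e_4·(0) + e_5·(-2) = 0
N: e_1·(-1) + e_2·(0) + e_3·(2) + e_4·(-2) + e_5·(-1) = 0
Solving this homogeneous linear system for the smallest-integer solution (first nonzero entry positive) gives (2, 1, -3, -3, -2).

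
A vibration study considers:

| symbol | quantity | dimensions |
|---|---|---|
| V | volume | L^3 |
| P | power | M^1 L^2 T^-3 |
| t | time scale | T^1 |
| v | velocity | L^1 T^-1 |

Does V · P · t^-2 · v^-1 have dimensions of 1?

Sum the exponent of each base dimension across the product:
  M: [V]_M + [P]_M − 2·[t]_M − [v]_M = (0) + (1) − 2·(0) − (0) = 1
  L: [V]_L + [P]_L − 2·[t]_L − [v]_L = (3) + (2) − 2·(0) − (1) = 4
  T: [V]_T + [P]_T − 2·[t]_T − [v]_T = (0) + (-3) − 2·(1) − (-1) = -4
Net dimensions [M L⁴ T⁻⁴] ≠ [1] — not dimensionless.

no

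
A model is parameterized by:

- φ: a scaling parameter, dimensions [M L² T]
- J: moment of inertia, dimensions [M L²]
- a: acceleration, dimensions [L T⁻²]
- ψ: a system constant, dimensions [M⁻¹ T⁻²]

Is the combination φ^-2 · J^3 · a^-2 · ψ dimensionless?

Sum the exponent of each base dimension across the product:
  M: −2·[φ]_M + 3·[J]_M − 2·[a]_M + [ψ]_M = −2·(1) + 3·(1) − 2·(0) + (-1) = 0
  L: −2·[φ]_L + 3·[J]_L − 2·[a]_L + [ψ]_L = −2·(2) + 3·(2) − 2·(1) + (0) = 0
  T: −2·[φ]_T + 3·[J]_T − 2·[a]_T + [ψ]_T = −2·(1) + 3·(0) − 2·(-2) + (-2) = 0
All base exponents vanish — dimensionless.

yes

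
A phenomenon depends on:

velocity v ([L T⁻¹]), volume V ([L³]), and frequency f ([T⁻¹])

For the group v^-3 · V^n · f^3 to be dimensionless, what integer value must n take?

1

Balance the L exponent: (3)·n from V, plus −3·(1) + 3·(0) = -3 from the rest, must sum to zero.
3n − 3 = 0, so n = 1.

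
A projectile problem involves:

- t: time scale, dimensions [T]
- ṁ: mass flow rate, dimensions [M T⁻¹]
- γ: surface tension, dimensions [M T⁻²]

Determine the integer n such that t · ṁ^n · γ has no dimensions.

Balance the M exponent: (1)·n from ṁ, plus (0) + (1) = 1 from the rest, must sum to zero.
n + 1 = 0, so n = -1.

-1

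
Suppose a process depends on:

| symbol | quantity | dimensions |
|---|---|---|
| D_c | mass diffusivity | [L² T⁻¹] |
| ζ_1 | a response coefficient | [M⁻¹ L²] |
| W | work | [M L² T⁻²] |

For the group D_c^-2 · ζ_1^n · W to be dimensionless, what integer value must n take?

Balance the M exponent: (-1)·n from ζ_1, plus −2·(0) + (1) = 1 from the rest, must sum to zero.
−n + 1 = 0, so n = 1.

1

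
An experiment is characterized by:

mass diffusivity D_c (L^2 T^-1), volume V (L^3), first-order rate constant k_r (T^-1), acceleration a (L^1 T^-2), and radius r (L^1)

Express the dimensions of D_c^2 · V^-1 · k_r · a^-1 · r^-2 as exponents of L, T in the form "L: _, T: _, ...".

L: -2, T: -1

Collect each base-dimension exponent across the product:
  L: 2·(2) − (3) + (0) − (1) − 2·(1) = -2
  T: 2·(-1) − (0) + (-1) − (-2) − 2·(0) = -1
So the dimensions are [L⁻² T⁻¹].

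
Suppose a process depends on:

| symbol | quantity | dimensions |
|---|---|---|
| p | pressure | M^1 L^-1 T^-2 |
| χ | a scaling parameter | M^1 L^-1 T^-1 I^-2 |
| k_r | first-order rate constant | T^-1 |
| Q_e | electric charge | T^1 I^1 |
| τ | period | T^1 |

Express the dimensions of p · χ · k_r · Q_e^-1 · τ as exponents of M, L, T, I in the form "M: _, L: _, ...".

M: 2, L: -2, T: -4, I: -3

Collect each base-dimension exponent across the product:
  M: (1) + (1) + (0) − (0) + (0) = 2
  L: (-1) + (-1) + (0) − (0) + (0) = -2
  T: (-2) + (-1) + (-1) − (1) + (1) = -4
  I: (0) + (-2) + (0) − (1) + (0) = -3
So the dimensions are [M² L⁻² T⁻⁴ I⁻³].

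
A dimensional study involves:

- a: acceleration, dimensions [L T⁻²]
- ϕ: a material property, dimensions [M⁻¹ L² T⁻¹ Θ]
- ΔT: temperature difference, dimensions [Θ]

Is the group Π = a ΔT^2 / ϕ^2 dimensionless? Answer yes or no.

Sum the exponent of each base dimension across the product:
  M: [a]_M − 2·[ϕ]_M + 2·[ΔT]_M = (0) − 2·(-1) + 2·(0) = 2
  L: [a]_L − 2·[ϕ]_L + 2·[ΔT]_L = (1) − 2·(2) + 2·(0) = -3
  T: [a]_T − 2·[ϕ]_T + 2·[ΔT]_T = (-2) − 2·(-1) + 2·(0) = 0
  Θ: [a]_Θ − 2·[ϕ]_Θ + 2·[ΔT]_Θ = (0) − 2·(1) + 2·(1) = 0
Net dimensions [M² L⁻³] ≠ [1] — not dimensionless.

no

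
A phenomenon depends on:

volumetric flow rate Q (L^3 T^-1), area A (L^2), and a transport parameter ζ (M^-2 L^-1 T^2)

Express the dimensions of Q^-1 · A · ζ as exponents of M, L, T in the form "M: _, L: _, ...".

Collect each base-dimension exponent across the product:
  M: −(0) + (0) + (-2) = -2
  L: −(3) + (2) + (-1) = -2
  T: −(-1) + (0) + (2) = 3
So the dimensions are [M⁻² L⁻² T³].

M: -2, L: -2, T: 3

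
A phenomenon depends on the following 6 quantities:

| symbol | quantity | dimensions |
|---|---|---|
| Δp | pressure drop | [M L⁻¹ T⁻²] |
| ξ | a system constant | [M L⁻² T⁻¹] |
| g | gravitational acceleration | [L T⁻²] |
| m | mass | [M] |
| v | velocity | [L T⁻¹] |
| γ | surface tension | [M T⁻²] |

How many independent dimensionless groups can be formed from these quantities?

There are 6 variables and 3 base dimensions (M, L, T).
The dimension matrix has rank 3.
Independent dimensionless groups: 6 − 3 = 3.

3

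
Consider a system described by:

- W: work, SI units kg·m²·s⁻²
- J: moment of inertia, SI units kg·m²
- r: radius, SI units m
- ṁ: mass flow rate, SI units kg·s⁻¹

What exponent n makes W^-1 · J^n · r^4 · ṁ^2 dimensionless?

Balance the M exponent: (1)·n from J, plus −(1) + 4·(0) + 2·(1) = 1 from the rest, must sum to zero.
n + 1 = 0, so n = -1.

-1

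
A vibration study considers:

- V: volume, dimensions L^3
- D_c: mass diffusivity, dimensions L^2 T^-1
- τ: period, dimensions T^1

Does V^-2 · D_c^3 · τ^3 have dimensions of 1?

yes

Sum the exponent of each base dimension across the product:
  L: −2·[V]_L + 3·[D_c]_L + 3·[τ]_L = −2·(3) + 3·(2) + 3·(0) = 0
  T: −2·[V]_T + 3·[D_c]_T + 3·[τ]_T = −2·(0) + 3·(-1) + 3·(1) = 0
All base exponents vanish — dimensionless.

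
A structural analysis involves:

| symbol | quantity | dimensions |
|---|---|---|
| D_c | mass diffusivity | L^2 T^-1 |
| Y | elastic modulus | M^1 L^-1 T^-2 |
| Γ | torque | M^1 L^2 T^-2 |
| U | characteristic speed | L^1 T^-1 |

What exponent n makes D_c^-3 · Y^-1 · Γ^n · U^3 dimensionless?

1

Balance the M exponent: (1)·n from Γ, plus −3·(0) − (1) + 3·(0) = -1 from the rest, must sum to zero.
n − 1 = 0, so n = 1.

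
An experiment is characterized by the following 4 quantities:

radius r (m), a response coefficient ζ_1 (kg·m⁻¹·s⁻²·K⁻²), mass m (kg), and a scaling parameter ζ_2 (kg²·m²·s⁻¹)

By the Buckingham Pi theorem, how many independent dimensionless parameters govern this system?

0

There are 4 variables and 4 base dimensions (M, L, T, Θ).
The dimension matrix has rank 4.
Independent dimensionless groups: 4 − 4 = 0.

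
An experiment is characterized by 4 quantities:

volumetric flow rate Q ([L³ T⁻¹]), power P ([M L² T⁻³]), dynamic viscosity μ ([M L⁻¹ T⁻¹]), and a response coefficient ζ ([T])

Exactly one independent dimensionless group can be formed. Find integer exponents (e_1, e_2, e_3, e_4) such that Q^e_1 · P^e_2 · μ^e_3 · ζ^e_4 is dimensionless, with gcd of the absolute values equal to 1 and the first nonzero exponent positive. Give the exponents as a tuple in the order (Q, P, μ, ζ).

M: e_1·(0) + e_2·(1) + e_3·(1) + e_4·(0) = 0
L: e_1·(3) + e_2·(2) + e_3·(-1) + e_4·(0) = 0
T: e_1·(-1) + e_2·(-3) + e_3·(-1) + e_4·(1) = 0
Solving this homogeneous linear system for the smallest-integer solution (first nonzero entry positive) gives (1, -1, 1, -1).

(1, -1, 1, -1)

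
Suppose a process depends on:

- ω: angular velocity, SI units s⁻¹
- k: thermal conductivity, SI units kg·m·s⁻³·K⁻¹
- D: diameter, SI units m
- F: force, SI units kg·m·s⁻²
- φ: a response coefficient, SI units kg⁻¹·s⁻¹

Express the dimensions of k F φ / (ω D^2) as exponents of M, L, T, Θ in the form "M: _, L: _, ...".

M: 1, L: 0, T: -5, Θ: -1

Collect each base-dimension exponent across the product:
  M: −(0) + (1) − 2·(0) + (1) + (-1) = 1
  L: −(0) + (1) − 2·(1) + (1) + (0) = 0
  T: −(-1) + (-3) − 2·(0) + (-2) + (-1) = -5
  Θ: −(0) + (-1) − 2·(0) + (0) + (0) = -1
So the dimensions are [M T⁻⁵ Θ⁻¹].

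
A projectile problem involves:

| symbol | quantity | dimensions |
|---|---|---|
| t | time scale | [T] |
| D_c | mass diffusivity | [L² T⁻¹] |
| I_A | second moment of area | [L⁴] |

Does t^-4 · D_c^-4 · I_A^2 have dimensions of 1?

Sum the exponent of each base dimension across the product:
  L: −4·[t]_L − 4·[D_c]_L + 2·[I_A]_L = −4·(0) − 4·(2) + 2·(4) = 0
  T: −4·[t]_T − 4·[D_c]_T + 2·[I_A]_T = −4·(1) − 4·(-1) + 2·(0) = 0
All base exponents vanish — dimensionless.

yes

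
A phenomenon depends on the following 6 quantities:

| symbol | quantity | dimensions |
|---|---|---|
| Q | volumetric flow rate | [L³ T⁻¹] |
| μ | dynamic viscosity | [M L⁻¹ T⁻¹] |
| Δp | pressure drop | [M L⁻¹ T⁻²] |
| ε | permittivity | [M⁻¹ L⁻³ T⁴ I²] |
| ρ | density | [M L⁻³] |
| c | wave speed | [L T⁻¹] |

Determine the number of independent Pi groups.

2

There are 6 variables and 4 base dimensions (M, L, T, I).
The dimension matrix has rank 4.
Independent dimensionless groups: 6 − 4 = 2.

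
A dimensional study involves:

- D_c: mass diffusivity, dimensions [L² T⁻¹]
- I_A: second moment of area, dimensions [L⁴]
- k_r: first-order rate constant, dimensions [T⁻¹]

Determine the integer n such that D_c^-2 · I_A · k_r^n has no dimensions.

Balance the T exponent: (-1)·n from k_r, plus −2·(-1) + (0) = 2 from the rest, must sum to zero.
−n + 2 = 0, so n = 2.

2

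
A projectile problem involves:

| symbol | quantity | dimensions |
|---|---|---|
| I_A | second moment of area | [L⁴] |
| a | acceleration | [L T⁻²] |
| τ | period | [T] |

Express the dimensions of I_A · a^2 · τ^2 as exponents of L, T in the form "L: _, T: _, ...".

Collect each base-dimension exponent across the product:
  L: (4) + 2·(1) + 2·(0) = 6
  T: (0) + 2·(-2) + 2·(1) = -2
So the dimensions are [L⁶ T⁻²].

L: 6, T: -2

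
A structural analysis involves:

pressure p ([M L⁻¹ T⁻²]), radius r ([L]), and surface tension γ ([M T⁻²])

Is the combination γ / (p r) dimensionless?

yes

Sum the exponent of each base dimension across the product:
  M: −[p]_M − [r]_M + [γ]_M = −(1) − (0) + (1) = 0
  L: −[p]_L − [r]_L + [γ]_L = −(-1) − (1) + (0) = 0
  T: −[p]_T − [r]_T + [γ]_T = −(-2) − (0) + (-2) = 0
All base exponents vanish — dimensionless.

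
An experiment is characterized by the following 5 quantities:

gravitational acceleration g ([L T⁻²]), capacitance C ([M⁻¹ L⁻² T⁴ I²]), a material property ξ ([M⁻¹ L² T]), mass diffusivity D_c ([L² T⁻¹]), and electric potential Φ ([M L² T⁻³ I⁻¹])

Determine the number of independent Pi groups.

There are 5 variables and 4 base dimensions (M, L, T, I).
The dimension matrix has rank 4.
Independent dimensionless groups: 5 − 4 = 1.

1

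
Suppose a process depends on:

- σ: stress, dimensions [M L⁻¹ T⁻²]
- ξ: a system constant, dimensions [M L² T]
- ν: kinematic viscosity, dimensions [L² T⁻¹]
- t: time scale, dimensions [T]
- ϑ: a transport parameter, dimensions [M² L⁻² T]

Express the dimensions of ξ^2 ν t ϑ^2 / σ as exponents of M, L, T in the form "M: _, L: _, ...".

M: 5, L: 3, T: 6

Collect each base-dimension exponent across the product:
  M: −(1) + 2·(1) + (0) + (0) + 2·(2) = 5
  L: −(-1) + 2·(2) + (2) + (0) + 2·(-2) = 3
  T: −(-2) + 2·(1) + (-1) + (1) + 2·(1) = 6
So the dimensions are [M⁵ L³ T⁶].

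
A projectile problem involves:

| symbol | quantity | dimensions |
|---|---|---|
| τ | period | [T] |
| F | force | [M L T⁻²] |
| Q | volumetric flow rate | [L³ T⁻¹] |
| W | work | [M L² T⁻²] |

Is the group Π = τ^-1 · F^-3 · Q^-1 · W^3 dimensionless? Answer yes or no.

yes

Sum the exponent of each base dimension across the product:
  M: −[τ]_M − 3·[F]_M − [Q]_M + 3·[W]_M = −(0) − 3·(1) − (0) + 3·(1) = 0
  L: −[τ]_L − 3·[F]_L − [Q]_L + 3·[W]_L = −(0) − 3·(1) − (3) + 3·(2) = 0
  T: −[τ]_T − 3·[F]_T − [Q]_T + 3·[W]_T = −(1) − 3·(-2) − (-1) + 3·(-2) = 0
All base exponents vanish — dimensionless.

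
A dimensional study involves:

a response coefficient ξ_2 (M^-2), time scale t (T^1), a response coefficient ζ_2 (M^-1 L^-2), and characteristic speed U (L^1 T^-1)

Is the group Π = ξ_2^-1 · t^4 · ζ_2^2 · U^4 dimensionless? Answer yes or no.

Sum the exponent of each base dimension across the product:
  M: −[ξ_2]_M + 4·[t]_M + 2·[ζ_2]_M + 4·[U]_M = −(-2) + 4·(0) + 2·(-1) + 4·(0) = 0
  L: −[ξ_2]_L + 4·[t]_L + 2·[ζ_2]_L + 4·[U]_L = −(0) + 4·(0) + 2·(-2) + 4·(1) = 0
  T: −[ξ_2]_T + 4·[t]_T + 2·[ζ_2]_T + 4·[U]_T = −(0) + 4·(1) + 2·(0) + 4·(-1) = 0
All base exponents vanish — dimensionless.

yes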